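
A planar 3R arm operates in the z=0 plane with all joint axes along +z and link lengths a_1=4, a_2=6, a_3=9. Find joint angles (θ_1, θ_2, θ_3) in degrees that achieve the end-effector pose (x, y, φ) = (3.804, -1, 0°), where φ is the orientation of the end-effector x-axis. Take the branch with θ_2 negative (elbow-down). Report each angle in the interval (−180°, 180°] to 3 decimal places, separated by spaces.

-89.998 -120.002 -150.000

wrist centre = target − a_3·(cos φ, sin φ) = (-5.1960, -1.0000)
cos θ_2 = (27.9984−4²−6²)/(2·4·6) = -0.5000; θ_2 = -120.0022° (elbow-down)
β = atan2(-1.0000,-5.1960) = -169.1063°; ψ = atan2(-5.1960,0.9998) = -79.1085°
θ_1 = β − ψ = -89.9978°
θ_3 = φ − θ_1 − θ_2 = -150.0000° (wrapped to (-180°,180°])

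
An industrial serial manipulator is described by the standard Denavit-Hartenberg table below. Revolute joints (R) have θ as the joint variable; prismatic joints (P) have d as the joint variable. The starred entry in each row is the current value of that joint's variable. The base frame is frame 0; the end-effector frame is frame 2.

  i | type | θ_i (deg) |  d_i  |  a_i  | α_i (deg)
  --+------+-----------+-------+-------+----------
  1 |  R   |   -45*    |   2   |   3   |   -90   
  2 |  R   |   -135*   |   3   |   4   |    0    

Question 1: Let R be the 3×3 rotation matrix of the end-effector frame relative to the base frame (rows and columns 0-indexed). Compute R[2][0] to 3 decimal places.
End-effector x-axis (col 0 of R) = (-0.5000,0.5000,0.7071)
R[2][0] = 0.7071

0.707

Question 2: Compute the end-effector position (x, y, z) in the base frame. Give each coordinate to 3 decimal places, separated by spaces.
after link 1: o_1 = (2.1213, -2.1213, 2.0000)
after link 2: o_2 = (2.2426, 2.0000, 4.8284)

2.243 2.000 4.828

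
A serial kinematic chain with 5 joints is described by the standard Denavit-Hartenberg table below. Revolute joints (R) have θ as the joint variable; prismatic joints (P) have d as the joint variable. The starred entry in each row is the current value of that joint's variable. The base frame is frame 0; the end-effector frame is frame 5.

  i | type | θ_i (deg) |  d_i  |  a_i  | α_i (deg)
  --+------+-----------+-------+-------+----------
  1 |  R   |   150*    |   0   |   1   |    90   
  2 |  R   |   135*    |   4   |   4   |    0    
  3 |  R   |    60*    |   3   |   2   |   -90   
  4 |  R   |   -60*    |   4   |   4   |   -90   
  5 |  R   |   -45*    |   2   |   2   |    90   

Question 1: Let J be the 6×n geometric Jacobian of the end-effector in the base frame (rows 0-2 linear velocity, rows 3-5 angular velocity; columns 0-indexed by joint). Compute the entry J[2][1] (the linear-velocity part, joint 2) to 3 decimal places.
-7.647

axis z_1 = (0.5000,0.8660,0.0000); lever o_n−o_1 = (11.9668,5.4334,-4.0679)
cross product → J_v[:, 1] = (-3.5229,2.0339,-7.6469)
J_ω[:, 1] = z_1
entry J[2][1] = -7.6469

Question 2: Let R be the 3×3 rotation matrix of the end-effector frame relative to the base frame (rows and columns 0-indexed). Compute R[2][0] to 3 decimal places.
-0.775

End-effector x-axis (col 0 of R) = (0.4434,0.4511,-0.7745)
R[2][0] = -0.7745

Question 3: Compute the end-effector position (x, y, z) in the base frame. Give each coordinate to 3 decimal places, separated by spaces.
11.101 5.933 -4.068

after link 1: o_1 = (-0.8660, 0.5000, 0.0000)
after link 2: o_2 = (3.5835, 2.5499, 2.8284)
after link 3: o_3 = (6.7565, 4.1820, 2.3108)
after link 4: o_4 = (9.2650, 6.7338, -2.0706)
after link 5: o_5 = (11.1008, 5.9334, -4.0679)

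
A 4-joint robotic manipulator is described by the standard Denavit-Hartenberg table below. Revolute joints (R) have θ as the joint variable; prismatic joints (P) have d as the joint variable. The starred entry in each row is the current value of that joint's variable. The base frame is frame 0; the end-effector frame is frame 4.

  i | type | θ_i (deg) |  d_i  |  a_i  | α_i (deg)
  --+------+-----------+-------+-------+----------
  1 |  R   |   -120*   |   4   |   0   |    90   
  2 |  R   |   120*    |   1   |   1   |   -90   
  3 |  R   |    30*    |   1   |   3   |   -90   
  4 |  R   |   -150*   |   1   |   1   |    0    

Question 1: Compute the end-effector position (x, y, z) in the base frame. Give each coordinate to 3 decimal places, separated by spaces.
after link 1: o_1 = (0.0000, 0.0000, 4.0000)
after link 2: o_2 = (-0.6160, 0.9330, 4.8660)
after link 3: o_3 = (1.7655, 2.0580, 6.6160)
after link 4: o_4 = (2.0446, 1.6752, 5.2835)

2.045 1.675 5.283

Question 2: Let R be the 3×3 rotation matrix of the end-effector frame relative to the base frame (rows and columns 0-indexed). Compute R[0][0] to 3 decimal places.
End-effector x-axis (col 0 of R) = (-0.3460,0.2667,-0.8995)
R[0][0] = -0.3460

-0.346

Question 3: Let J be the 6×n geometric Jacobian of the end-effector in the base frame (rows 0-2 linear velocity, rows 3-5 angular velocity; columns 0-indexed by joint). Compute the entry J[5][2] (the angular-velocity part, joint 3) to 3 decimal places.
-0.500

axis z_2 = (0.4330,0.7500,-0.5000); lever o_n−o_2 = (2.6606,0.7422,0.4175)
cross product → J_v[:, 2] = (0.6842,-1.5111,-1.6740)
J_ω[:, 2] = z_2
entry J[5][2] = -0.5000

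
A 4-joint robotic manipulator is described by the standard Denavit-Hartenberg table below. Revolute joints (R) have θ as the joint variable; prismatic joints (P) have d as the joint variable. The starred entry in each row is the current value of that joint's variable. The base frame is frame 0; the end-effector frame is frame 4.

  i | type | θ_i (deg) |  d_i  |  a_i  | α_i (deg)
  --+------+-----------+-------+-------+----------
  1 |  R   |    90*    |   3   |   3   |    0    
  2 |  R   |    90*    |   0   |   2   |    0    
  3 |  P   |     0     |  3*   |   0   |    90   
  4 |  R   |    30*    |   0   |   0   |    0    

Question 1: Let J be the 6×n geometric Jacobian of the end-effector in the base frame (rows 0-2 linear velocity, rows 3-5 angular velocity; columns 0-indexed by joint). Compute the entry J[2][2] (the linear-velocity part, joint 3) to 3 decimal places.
1.000

prismatic axis z_2 = (0.0000,0.0000,1.0000)
J_v[:, 2] = z_2; J_ω[:, 2] = (0,0,0)
entry J[2][2] = 1.0000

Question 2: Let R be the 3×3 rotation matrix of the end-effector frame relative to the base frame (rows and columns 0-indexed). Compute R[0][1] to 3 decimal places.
0.500

End-effector y-axis (col 1 of R) = (0.5000,-0.0000,0.8660)
R[0][1] = 0.5000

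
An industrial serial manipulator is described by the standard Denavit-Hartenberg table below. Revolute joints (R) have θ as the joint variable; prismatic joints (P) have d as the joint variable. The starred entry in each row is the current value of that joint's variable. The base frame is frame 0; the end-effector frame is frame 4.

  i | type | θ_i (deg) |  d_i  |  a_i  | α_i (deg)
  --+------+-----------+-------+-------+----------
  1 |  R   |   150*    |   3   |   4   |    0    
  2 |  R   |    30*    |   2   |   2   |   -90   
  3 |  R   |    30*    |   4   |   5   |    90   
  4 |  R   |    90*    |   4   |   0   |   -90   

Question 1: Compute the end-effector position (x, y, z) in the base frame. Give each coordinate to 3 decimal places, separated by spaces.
-11.794 -2.000 5.964

after link 1: o_1 = (-3.4641, 2.0000, 3.0000)
after link 2: o_2 = (-5.4641, 2.0000, 5.0000)
after link 3: o_3 = (-9.7942, -2.0000, 2.5000)
after link 4: o_4 = (-11.7942, -2.0000, 5.9641)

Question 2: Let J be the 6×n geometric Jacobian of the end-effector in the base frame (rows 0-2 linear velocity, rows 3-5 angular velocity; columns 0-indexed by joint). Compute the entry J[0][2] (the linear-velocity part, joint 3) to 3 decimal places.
-0.964

axis z_2 = (0.0000,-1.0000,0.0000); lever o_n−o_2 = (-6.3301,-4.0000,0.9641)
cross product → J_v[:, 2] = (-0.9641,-0.0000,-6.3301)
J_ω[:, 2] = z_2
entry J[0][2] = -0.9641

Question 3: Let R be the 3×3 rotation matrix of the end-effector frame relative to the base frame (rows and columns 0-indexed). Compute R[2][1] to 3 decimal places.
End-effector y-axis (col 1 of R) = (0.5000,0.0000,-0.8660)
R[2][1] = -0.8660

-0.866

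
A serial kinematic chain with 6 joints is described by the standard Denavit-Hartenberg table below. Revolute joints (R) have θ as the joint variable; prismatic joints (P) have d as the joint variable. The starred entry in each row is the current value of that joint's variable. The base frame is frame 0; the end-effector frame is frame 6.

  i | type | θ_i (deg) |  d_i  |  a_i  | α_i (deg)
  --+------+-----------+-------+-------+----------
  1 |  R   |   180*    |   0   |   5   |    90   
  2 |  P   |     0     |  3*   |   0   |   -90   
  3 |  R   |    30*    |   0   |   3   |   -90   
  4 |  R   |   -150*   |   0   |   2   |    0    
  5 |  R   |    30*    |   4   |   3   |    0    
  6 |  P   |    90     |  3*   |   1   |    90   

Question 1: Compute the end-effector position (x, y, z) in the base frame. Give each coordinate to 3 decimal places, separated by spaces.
after link 1: o_1 = (-5.0000, 0.0000, 0.0000)
after link 2: o_2 = (-5.0000, 3.0000, 0.0000)
after link 3: o_3 = (-7.5981, 1.5000, 0.0000)
after link 4: o_4 = (-6.0981, 2.3660, 1.0000)
after link 5: o_5 = (-2.7990, -0.3481, 3.5981)
after link 6: o_6 = (-2.0490, -3.3792, 4.0981)

-2.049 -3.379 4.098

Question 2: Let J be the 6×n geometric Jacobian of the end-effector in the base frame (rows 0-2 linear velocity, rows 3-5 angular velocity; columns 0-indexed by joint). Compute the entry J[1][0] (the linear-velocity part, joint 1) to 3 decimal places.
axis z_0 = ẑ; lever o_n−o_0 = (-2.0490,-3.3792,4.0981)
cross product → J_v[:, 0] = (3.3792,-2.0490,0.0000)
J_ω[:, 0] = z_0
entry J[1][0] = -2.0490

-2.049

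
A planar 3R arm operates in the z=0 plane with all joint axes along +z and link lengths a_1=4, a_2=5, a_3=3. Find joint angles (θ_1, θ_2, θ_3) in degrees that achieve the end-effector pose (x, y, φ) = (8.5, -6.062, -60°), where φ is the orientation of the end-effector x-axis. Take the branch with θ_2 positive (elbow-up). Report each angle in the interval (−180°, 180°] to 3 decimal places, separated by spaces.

-60.000 60.002 -60.002

wrist centre = target − a_3·(cos φ, sin φ) = (7.0000, -3.4639)
cos θ_2 = (60.9988−4²−5²)/(2·4·5) = 0.5000; θ_2 = 60.0020° (elbow-up)
β = atan2(-3.4639,7.0000) = -26.3283°; ψ = atan2(4.3302,6.4998) = 33.6717°
θ_1 = β − ψ = -60.0000°
θ_3 = φ − θ_1 − θ_2 = -60.0020° (wrapped to (-180°,180°])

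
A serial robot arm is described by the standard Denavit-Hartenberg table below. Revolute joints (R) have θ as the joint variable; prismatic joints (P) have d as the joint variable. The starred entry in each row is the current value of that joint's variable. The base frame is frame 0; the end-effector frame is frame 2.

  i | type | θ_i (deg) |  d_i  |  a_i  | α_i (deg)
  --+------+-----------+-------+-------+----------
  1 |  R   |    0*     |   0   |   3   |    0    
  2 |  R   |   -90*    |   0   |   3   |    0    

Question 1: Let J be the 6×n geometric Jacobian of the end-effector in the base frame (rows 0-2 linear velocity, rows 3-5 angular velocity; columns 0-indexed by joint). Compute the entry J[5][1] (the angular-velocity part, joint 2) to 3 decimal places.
axis z_1 = (0.0000,0.0000,1.0000); lever o_n−o_1 = (0.0000,-3.0000,0.0000)
cross product → J_v[:, 1] = (3.0000,0.0000,-0.0000)
J_ω[:, 1] = z_1
entry J[5][1] = 1.0000

1.000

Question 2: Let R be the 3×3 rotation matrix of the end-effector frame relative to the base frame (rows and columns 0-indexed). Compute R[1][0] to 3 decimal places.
End-effector x-axis (col 0 of R) = (0.0000,-1.0000,0.0000)
R[1][0] = -1.0000

-1.000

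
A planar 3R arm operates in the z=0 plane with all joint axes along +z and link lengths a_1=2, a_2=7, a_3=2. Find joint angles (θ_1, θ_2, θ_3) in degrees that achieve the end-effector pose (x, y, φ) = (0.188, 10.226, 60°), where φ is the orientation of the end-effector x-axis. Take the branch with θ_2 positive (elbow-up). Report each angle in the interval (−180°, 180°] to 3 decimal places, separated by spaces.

60.019 44.978 -44.997

wrist centre = target − a_3·(cos φ, sin φ) = (-0.8120, 8.4939)
cos θ_2 = (72.8065−2²−7²)/(2·2·7) = 0.7074; θ_2 = 44.9782° (elbow-up)
β = atan2(8.4939,-0.8120) = 95.4607°; ψ = atan2(4.9479,6.9516) = 35.4416°
θ_1 = β − ψ = 60.0191°
θ_3 = φ − θ_1 − θ_2 = -44.9974° (wrapped to (-180°,180°])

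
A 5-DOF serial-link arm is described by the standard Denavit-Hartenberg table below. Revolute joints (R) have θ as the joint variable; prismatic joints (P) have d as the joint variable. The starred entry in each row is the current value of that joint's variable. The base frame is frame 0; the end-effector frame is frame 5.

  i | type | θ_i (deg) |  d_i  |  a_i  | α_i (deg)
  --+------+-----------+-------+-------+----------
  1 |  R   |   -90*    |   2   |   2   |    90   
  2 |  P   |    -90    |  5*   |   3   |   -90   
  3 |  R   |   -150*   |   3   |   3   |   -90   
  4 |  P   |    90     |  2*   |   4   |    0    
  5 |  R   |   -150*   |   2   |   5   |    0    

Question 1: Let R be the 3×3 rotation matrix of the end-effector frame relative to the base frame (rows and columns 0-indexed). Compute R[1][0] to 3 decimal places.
-0.866

End-effector x-axis (col 0 of R) = (-0.2500,-0.8660,0.4330)
R[1][0] = -0.8660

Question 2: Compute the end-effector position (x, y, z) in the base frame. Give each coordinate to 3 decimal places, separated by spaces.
-11.214 -5.330 1.763

after link 1: o_1 = (0.0000, -2.0000, 2.0000)
after link 2: o_2 = (-5.0000, -2.0000, -1.0000)
after link 3: o_3 = (-6.5000, -5.0000, 1.5981)
after link 4: o_4 = (-8.2321, -1.0000, 0.5981)
after link 5: o_5 = (-11.2141, -5.3301, 1.7631)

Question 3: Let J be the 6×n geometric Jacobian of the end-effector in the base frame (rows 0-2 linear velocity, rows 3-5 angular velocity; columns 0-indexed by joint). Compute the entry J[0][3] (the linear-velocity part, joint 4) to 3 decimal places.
prismatic axis z_3 = (-0.8660,-0.0000,-0.5000)
J_v[:, 3] = z_3; J_ω[:, 3] = (0,0,0)
entry J[0][3] = -0.8660

-0.866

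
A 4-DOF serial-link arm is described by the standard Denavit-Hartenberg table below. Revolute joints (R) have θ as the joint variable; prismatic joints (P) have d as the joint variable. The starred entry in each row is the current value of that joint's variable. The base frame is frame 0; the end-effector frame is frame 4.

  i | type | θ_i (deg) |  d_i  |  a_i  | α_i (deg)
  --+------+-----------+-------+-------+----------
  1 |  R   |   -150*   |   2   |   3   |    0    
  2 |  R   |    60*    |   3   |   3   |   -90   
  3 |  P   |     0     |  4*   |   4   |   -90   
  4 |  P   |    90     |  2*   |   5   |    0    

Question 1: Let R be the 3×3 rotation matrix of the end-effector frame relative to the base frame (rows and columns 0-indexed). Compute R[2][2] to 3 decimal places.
-1.000

End-effector z-axis (col 2 of R) = (0.0000,-0.0000,-1.0000)
R[2][2] = -1.0000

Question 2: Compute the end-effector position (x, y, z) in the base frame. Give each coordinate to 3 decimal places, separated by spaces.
after link 1: o_1 = (-2.5981, -1.5000, 2.0000)
after link 2: o_2 = (-2.5981, -4.5000, 5.0000)
after link 3: o_3 = (1.4019, -8.5000, 5.0000)
after link 4: o_4 = (-3.5981, -8.5000, 3.0000)

-3.598 -8.500 3.000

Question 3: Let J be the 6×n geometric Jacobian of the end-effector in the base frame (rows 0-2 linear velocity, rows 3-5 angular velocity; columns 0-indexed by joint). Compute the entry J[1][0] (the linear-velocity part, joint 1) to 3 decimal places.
axis z_0 = ẑ; lever o_n−o_0 = (-3.5981,-8.5000,3.0000)
cross product → J_v[:, 0] = (8.5000,-3.5981,0.0000)
J_ω[:, 0] = z_0
entry J[1][0] = -3.5981

-3.598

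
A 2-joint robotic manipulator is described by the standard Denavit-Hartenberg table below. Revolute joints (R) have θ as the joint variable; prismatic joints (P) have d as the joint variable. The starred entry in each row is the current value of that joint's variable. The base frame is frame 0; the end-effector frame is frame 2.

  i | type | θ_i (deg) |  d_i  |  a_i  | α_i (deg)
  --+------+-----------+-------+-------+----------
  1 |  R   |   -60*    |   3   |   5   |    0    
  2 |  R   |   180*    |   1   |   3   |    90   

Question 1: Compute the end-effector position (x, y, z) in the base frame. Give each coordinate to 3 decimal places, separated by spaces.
after link 1: o_1 = (2.5000, -4.3301, 3.0000)
after link 2: o_2 = (1.0000, -1.7321, 4.0000)

1.000 -1.732 4.000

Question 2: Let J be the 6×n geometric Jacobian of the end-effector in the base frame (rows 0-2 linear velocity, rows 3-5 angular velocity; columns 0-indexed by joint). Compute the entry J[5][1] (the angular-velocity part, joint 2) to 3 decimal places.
axis z_1 = (0.0000,0.0000,1.0000); lever o_n−o_1 = (-1.5000,2.5981,1.0000)
cross product → J_v[:, 1] = (-2.5981,-1.5000,0.0000)
J_ω[:, 1] = z_1
entry J[5][1] = 1.0000

1.000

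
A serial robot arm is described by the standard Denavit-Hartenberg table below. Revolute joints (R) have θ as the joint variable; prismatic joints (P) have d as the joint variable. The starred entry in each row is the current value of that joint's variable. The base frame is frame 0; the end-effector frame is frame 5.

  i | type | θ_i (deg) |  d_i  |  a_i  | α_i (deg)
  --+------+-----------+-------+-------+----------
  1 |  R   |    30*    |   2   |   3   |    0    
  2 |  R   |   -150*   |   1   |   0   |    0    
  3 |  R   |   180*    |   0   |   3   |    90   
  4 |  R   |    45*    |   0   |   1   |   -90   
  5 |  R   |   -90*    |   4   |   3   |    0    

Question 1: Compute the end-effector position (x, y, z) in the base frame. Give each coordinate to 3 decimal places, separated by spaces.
after link 1: o_1 = (2.5981, 1.5000, 2.0000)
after link 2: o_2 = (2.5981, 1.5000, 3.0000)
after link 3: o_3 = (4.0981, 4.0981, 3.0000)
after link 4: o_4 = (4.4516, 4.7104, 3.7071)
after link 5: o_5 = (5.6355, 0.7610, 6.5355)

5.635 0.761 6.536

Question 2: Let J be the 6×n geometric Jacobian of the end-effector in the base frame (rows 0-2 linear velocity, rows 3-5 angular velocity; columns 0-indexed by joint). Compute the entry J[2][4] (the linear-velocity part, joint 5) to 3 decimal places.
2.121

axis z_4 = (-0.3536,-0.6124,0.7071); lever o_n−o_4 = (1.1839,-3.9495,2.8284)
cross product → J_v[:, 4] = (1.0607,1.8371,2.1213)
J_ω[:, 4] = z_4
entry J[2][4] = 2.1213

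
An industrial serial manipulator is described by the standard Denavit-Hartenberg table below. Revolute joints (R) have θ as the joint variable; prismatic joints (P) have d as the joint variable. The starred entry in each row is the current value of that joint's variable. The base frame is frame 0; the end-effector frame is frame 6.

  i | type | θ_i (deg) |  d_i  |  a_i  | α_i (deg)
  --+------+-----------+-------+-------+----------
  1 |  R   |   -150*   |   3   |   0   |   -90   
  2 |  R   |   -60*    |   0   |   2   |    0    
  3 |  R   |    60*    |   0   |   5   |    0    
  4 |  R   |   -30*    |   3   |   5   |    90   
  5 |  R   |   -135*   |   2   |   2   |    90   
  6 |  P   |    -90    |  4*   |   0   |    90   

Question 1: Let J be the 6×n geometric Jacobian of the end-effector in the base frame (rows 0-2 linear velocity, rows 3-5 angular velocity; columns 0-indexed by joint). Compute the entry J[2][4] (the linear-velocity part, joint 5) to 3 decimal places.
-0.707

axis z_4 = (0.4330,0.2500,0.8660); lever o_n−o_4 = (4.7551,1.1124,-0.3893)
cross product → J_v[:, 4] = (-1.0607,4.2866,-0.7071)
J_ω[:, 4] = z_4
entry J[2][4] = -0.7071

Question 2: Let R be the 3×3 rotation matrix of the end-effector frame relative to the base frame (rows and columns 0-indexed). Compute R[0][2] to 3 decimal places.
End-effector z-axis (col 2 of R) = (-0.1768,-0.9186,0.3536)
R[0][2] = -0.1768

-0.177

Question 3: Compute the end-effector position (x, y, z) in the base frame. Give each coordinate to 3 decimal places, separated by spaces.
after link 1: o_1 = (0.0000, 0.0000, 3.0000)
after link 2: o_2 = (-0.8660, -0.5000, 4.7321)
after link 3: o_3 = (-5.1962, -3.0000, 4.7321)
after link 4: o_4 = (-7.4462, -7.7631, 7.2321)
after link 5: o_5 = (-6.2266, -5.4260, 8.2570)
after link 6: o_6 = (-2.6910, -6.6508, 6.8428)

-2.691 -6.651 6.843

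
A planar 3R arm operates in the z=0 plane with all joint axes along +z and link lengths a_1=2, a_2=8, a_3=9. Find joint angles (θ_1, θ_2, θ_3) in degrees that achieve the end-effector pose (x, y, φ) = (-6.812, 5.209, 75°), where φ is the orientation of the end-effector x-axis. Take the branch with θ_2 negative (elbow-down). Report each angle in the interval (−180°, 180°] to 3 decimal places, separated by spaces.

wrist centre = target − a_3·(cos φ, sin φ) = (-9.1414, -3.4843)
cos θ_2 = (95.7052−2²−8²)/(2·2·8) = 0.8658; θ_2 = -30.0271° (elbow-down)
β = atan2(-3.4843,-9.1414) = -159.1351°; ψ = atan2(-4.0033,8.9263) = -24.1553°
θ_1 = β − ψ = -134.9798°
θ_3 = φ − θ_1 − θ_2 = -119.9931° (wrapped to (-180°,180°])

-134.980 -30.027 -119.993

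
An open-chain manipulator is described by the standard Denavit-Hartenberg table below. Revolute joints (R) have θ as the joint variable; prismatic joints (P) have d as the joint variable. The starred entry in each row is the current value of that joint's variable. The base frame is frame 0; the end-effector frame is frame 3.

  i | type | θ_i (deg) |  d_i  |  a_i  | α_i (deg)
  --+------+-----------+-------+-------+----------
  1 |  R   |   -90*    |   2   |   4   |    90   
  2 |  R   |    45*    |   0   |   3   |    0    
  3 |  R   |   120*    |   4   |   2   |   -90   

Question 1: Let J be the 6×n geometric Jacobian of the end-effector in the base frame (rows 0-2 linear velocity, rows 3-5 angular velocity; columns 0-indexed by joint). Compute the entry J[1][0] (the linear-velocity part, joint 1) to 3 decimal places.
axis z_0 = ẑ; lever o_n−o_0 = (-4.0000,-4.1895,4.6390)
cross product → J_v[:, 0] = (4.1895,-4.0000,0.0000)
J_ω[:, 0] = z_0
entry J[1][0] = -4.0000

-4.000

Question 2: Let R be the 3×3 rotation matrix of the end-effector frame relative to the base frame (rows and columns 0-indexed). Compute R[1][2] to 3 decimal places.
0.259

End-effector z-axis (col 2 of R) = (-0.0000,0.2588,-0.9659)
R[1][2] = 0.2588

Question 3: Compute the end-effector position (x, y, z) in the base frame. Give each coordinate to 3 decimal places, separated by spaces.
after link 1: o_1 = (0.0000, -4.0000, 2.0000)
after link 2: o_2 = (0.0000, -6.1213, 4.1213)
after link 3: o_3 = (-4.0000, -4.1895, 4.6390)

-4.000 -4.189 4.639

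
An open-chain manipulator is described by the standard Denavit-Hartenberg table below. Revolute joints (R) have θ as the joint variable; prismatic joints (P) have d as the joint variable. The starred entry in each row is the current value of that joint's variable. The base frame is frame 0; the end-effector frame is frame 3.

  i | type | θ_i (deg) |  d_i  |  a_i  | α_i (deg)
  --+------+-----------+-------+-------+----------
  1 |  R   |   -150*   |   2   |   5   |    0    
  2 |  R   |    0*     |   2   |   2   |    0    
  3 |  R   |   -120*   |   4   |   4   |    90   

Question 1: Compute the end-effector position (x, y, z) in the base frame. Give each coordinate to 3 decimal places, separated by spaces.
after link 1: o_1 = (-4.3301, -2.5000, 2.0000)
after link 2: o_2 = (-6.0622, -3.5000, 4.0000)
after link 3: o_3 = (-6.0622, 0.5000, 8.0000)

-6.062 0.500 8.000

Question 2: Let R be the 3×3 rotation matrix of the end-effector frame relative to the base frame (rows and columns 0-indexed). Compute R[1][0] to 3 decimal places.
End-effector x-axis (col 0 of R) = (-0.0000,1.0000,0.0000)
R[1][0] = 1.0000

1.000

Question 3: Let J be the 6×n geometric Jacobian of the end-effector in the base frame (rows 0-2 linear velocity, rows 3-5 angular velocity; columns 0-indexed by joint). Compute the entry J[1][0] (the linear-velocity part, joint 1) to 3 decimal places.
axis z_0 = ẑ; lever o_n−o_0 = (-6.0622,0.5000,8.0000)
cross product → J_v[:, 0] = (-0.5000,-6.0622,0.0000)
J_ω[:, 0] = z_0
entry J[1][0] = -6.0622

-6.062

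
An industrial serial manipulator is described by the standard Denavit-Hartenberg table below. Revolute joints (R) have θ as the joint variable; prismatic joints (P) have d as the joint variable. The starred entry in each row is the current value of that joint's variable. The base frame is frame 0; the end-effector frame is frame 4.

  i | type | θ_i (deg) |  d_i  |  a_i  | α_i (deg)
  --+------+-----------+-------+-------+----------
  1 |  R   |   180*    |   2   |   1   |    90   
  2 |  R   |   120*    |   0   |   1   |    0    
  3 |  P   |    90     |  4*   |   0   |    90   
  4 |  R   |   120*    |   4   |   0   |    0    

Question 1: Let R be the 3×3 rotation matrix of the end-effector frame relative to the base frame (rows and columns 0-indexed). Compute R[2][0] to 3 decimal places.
End-effector x-axis (col 0 of R) = (-0.4330,0.8660,0.2500)
R[2][0] = 0.2500

0.250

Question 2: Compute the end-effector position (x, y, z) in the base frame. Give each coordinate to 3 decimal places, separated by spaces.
1.500 4.000 6.330

after link 1: o_1 = (-1.0000, 0.0000, 2.0000)
after link 2: o_2 = (-0.5000, 0.0000, 2.8660)
after link 3: o_3 = (-0.5000, 4.0000, 2.8660)
after link 4: o_4 = (1.5000, 4.0000, 6.3301)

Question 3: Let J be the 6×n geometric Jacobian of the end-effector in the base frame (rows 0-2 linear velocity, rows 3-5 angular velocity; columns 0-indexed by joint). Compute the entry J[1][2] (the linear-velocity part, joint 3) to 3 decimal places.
1.000

prismatic axis z_2 = (0.0000,1.0000,0.0000)
J_v[:, 2] = z_2; J_ω[:, 2] = (0,0,0)
entry J[1][2] = 1.0000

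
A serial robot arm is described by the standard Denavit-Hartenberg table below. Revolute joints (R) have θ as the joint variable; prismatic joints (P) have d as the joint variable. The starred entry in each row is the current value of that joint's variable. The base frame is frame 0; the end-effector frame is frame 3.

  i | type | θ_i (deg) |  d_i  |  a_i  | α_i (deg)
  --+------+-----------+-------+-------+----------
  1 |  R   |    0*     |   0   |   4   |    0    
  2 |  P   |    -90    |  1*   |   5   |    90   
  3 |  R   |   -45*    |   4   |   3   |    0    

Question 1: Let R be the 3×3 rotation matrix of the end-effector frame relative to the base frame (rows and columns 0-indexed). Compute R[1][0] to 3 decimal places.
-0.707

End-effector x-axis (col 0 of R) = (0.0000,-0.7071,-0.7071)
R[1][0] = -0.7071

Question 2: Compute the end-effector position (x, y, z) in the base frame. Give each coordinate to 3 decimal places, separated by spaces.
after link 1: o_1 = (4.0000, 0.0000, 0.0000)
after link 2: o_2 = (4.0000, -5.0000, 1.0000)
after link 3: o_3 = (0.0000, -7.1213, -1.1213)

0.000 -7.121 -1.121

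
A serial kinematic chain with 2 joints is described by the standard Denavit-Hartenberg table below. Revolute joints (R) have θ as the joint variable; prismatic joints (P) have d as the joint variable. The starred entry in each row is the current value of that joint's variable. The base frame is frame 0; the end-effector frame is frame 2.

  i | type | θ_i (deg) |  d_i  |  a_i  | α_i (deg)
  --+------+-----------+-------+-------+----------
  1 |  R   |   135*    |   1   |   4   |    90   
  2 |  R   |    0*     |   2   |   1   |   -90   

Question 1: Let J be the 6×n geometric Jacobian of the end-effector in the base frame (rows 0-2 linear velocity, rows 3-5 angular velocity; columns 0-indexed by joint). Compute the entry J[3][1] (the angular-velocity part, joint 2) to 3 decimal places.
0.707

axis z_1 = (0.7071,0.7071,0.0000); lever o_n−o_1 = (0.7071,2.1213,0.0000)
cross product → J_v[:, 1] = (0.0000,-0.0000,1.0000)
J_ω[:, 1] = z_1
entry J[3][1] = 0.7071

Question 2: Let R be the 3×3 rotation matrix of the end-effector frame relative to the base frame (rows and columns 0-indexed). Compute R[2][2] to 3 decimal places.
End-effector z-axis (col 2 of R) = (0.0000,0.0000,1.0000)
R[2][2] = 1.0000

1.000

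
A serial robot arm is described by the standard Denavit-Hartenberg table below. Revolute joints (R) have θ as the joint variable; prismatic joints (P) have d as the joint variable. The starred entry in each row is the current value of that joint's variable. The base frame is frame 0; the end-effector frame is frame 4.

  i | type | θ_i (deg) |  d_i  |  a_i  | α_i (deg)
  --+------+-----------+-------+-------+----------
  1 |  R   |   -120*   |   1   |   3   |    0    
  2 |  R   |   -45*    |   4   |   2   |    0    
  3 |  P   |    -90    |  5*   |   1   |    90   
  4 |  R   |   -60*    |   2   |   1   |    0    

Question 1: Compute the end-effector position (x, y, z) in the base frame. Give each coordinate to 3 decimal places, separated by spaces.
after link 1: o_1 = (-1.5000, -2.5981, 1.0000)
after link 2: o_2 = (-3.4319, -3.1157, 5.0000)
after link 3: o_3 = (-3.6907, -2.1498, 10.0000)
after link 4: o_4 = (-1.8882, -1.1492, 9.1340)

-1.888 -1.149 9.134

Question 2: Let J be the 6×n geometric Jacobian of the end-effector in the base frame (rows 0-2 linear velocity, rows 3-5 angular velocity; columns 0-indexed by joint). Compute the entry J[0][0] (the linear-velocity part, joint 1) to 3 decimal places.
1.149

axis z_0 = ẑ; lever o_n−o_0 = (-1.8882,-1.1492,9.1340)
cross product → J_v[:, 0] = (1.1492,-1.8882,0.0000)
J_ω[:, 0] = z_0
entry J[0][0] = 1.1492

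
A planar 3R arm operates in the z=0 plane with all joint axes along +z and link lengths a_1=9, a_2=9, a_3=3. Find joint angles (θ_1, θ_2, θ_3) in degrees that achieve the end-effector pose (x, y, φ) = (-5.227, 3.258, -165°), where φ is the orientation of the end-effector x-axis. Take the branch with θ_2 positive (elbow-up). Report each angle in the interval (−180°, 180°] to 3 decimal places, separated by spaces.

wrist centre = target − a_3·(cos φ, sin φ) = (-2.3292, 4.0345)
cos θ_2 = (21.7021−9²−9²)/(2·9·9) = -0.8660; θ_2 = 150.0012° (elbow-up)
β = atan2(4.0345,-2.3292) = 119.9992°; ψ = atan2(4.4998,1.2057) = 75.0006°
θ_1 = β − ψ = 44.9986°
θ_3 = φ − θ_1 − θ_2 = 0.0001° (wrapped to (-180°,180°])

44.999 150.001 0.000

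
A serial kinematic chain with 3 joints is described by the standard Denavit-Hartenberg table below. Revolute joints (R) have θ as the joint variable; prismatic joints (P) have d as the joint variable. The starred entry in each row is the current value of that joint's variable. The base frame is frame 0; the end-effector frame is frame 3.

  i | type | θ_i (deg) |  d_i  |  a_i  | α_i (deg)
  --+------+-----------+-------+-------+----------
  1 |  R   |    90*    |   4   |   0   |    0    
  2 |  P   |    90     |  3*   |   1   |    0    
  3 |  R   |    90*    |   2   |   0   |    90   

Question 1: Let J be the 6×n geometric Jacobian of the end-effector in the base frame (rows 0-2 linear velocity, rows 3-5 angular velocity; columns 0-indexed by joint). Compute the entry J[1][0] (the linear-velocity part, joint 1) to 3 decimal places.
-1.000

axis z_0 = ẑ; lever o_n−o_0 = (-1.0000,0.0000,9.0000)
cross product → J_v[:, 0] = (-0.0000,-1.0000,0.0000)
J_ω[:, 0] = z_0
entry J[1][0] = -1.0000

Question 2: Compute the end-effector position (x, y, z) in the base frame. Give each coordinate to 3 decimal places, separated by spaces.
after link 1: o_1 = (0.0000, 0.0000, 4.0000)
after link 2: o_2 = (-1.0000, 0.0000, 7.0000)
after link 3: o_3 = (-1.0000, 0.0000, 9.0000)

-1.000 0.000 9.000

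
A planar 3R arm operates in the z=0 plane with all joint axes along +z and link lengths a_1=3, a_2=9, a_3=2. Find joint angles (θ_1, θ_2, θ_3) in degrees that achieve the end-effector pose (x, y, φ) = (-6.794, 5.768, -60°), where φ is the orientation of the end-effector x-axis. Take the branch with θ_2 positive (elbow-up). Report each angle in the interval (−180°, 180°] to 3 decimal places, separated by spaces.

89.996 60.003 150.000

wrist centre = target − a_3·(cos φ, sin φ) = (-7.7940, 7.5001)
cos θ_2 = (116.9972−3²−9²)/(2·3·9) = 0.4999; θ_2 = 60.0034° (elbow-up)
β = atan2(7.5001,-7.7940) = 136.1011°; ψ = atan2(7.7945,7.4995) = 46.1049°
θ_1 = β − ψ = 89.9962°
θ_3 = φ − θ_1 − θ_2 = 150.0004° (wrapped to (-180°,180°])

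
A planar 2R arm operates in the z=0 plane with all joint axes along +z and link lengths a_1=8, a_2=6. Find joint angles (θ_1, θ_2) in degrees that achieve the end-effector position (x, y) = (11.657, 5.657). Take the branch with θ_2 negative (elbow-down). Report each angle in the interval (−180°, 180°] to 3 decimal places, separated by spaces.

cos θ_2 = (167.8873−8²−6²)/(2·8·6) = 0.7072; θ_2 = -44.9957° (elbow-down)
β = atan2(5.6570,11.6570) = 25.8867°; ψ = atan2(-4.2423,12.2430) = -19.1118°
θ_1 = β − ψ = 44.9985°

44.999 -44.996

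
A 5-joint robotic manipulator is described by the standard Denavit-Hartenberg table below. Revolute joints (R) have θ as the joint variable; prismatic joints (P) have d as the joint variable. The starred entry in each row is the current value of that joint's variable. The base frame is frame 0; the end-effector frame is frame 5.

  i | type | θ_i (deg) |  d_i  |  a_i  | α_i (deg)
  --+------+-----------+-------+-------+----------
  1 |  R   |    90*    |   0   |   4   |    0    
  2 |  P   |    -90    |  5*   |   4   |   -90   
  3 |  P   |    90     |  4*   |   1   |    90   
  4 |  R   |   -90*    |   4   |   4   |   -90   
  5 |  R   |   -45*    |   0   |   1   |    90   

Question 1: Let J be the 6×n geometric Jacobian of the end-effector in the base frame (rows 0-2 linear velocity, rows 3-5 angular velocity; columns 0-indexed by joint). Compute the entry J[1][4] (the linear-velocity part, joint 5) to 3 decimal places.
axis z_4 = (0.0000,0.0000,-1.0000); lever o_n−o_4 = (0.7071,-0.7071,0.0000)
cross product → J_v[:, 4] = (-0.7071,-0.7071,-0.0000)
J_ω[:, 4] = z_4
entry J[1][4] = -0.7071

-0.707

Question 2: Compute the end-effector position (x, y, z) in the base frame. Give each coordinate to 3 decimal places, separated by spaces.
after link 1: o_1 = (0.0000, 4.0000, 0.0000)
after link 2: o_2 = (4.0000, 4.0000, 5.0000)
after link 3: o_3 = (4.0000, 8.0000, 4.0000)
after link 4: o_4 = (8.0000, 4.0000, 4.0000)
after link 5: o_5 = (8.7071, 3.2929, 4.0000)

8.707 3.293 4.000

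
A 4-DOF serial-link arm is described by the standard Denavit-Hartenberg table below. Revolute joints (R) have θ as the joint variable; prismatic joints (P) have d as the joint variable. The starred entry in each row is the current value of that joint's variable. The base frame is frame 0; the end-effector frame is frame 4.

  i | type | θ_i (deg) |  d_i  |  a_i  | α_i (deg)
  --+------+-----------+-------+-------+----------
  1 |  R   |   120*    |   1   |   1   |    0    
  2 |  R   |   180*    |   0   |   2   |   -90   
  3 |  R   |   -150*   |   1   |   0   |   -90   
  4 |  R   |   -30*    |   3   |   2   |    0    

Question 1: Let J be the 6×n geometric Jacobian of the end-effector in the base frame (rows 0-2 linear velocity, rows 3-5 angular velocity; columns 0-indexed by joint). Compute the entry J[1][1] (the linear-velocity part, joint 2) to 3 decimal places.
2.732

axis z_1 = (0.0000,0.0000,1.0000); lever o_n−o_1 = (2.7321,-0.7321,3.4641)
cross product → J_v[:, 1] = (0.7321,2.7321,-0.0000)
J_ω[:, 1] = z_1
entry J[1][1] = 2.7321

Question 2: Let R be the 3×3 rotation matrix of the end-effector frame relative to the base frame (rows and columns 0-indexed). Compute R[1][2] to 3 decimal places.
-0.433

End-effector z-axis (col 2 of R) = (0.2500,-0.4330,0.8660)
R[1][2] = -0.4330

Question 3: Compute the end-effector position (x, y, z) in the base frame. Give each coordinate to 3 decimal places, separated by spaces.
after link 1: o_1 = (-0.5000, 0.8660, 1.0000)
after link 2: o_2 = (0.5000, -0.8660, 1.0000)
after link 3: o_3 = (1.3660, -0.3660, 1.0000)
after link 4: o_4 = (2.2321, 0.1340, 4.4641)

2.232 0.134 4.464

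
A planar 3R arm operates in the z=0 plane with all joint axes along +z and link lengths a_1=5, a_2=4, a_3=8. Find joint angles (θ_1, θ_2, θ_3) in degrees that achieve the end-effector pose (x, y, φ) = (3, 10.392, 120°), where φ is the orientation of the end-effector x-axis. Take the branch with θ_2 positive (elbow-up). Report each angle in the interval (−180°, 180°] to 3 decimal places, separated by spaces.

-0.003 60.003 60.000

wrist centre = target − a_3·(cos φ, sin φ) = (7.0000, 3.4638)
cos θ_2 = (60.9979−5²−4²)/(2·5·4) = 0.4999; θ_2 = 60.0035° (elbow-up)
β = atan2(3.4638,7.0000) = 26.3275°; ψ = atan2(3.4642,6.9998) = 26.3310°
θ_1 = β − ψ = -0.0035°
θ_3 = φ − θ_1 − θ_2 = 60.0000° (wrapped to (-180°,180°])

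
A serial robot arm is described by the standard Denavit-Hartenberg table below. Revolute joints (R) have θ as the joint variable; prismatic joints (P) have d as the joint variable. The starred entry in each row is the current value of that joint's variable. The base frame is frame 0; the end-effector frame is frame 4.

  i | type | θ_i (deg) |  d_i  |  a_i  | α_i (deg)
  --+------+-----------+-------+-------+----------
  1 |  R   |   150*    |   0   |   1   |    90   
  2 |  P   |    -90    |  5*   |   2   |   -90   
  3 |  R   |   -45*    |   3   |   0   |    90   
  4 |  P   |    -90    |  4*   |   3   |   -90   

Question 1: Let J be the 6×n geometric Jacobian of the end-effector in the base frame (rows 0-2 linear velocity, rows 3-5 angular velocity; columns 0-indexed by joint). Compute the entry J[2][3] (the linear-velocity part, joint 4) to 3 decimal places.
prismatic axis z_3 = (0.3536,0.6124,0.7071)
J_v[:, 3] = z_3; J_ω[:, 3] = (0,0,0)
entry J[2][3] = 0.7071

0.707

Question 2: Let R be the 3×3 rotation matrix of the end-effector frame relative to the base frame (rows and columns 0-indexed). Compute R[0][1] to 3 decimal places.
-0.354

End-effector y-axis (col 1 of R) = (-0.3536,-0.6124,-0.7071)
R[0][1] = -0.3536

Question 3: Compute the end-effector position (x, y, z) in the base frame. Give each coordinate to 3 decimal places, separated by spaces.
after link 1: o_1 = (-0.8660, 0.5000, 0.0000)
after link 2: o_2 = (1.6340, 4.8301, -2.0000)
after link 3: o_3 = (-0.9641, 6.3301, -2.0000)
after link 4: o_4 = (3.0482, 7.2796, 0.8284)

3.048 7.280 0.828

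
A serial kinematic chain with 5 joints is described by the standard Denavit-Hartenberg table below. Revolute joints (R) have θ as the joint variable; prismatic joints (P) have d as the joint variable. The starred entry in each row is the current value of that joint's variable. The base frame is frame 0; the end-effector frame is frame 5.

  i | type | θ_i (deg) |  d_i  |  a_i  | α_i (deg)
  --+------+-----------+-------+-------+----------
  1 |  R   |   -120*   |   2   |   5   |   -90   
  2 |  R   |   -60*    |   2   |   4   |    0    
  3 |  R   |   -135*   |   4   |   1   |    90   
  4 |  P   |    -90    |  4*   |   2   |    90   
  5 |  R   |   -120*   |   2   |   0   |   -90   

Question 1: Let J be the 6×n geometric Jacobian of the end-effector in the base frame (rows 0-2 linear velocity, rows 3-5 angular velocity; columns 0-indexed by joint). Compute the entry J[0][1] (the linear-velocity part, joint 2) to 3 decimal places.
axis z_1 = (0.8660,-0.5000,0.0000); lever o_n−o_1 = (1.4635,-5.4651,-0.1408)
cross product → J_v[:, 1] = (0.0704,0.1219,-4.0012)
J_ω[:, 1] = z_1
entry J[0][1] = 0.0704

0.070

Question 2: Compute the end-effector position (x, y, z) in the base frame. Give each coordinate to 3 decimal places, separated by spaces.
-1.036 -9.795 1.859

after link 1: o_1 = (-2.5000, -4.3301, 2.0000)
after link 2: o_2 = (-1.7679, -7.0622, 5.4641)
after link 3: o_3 = (2.1791, -8.2257, 5.2053)
after link 4: o_4 = (-0.0706, -8.1222, 1.3416)
after link 5: o_5 = (-1.0365, -9.7953, 1.8592)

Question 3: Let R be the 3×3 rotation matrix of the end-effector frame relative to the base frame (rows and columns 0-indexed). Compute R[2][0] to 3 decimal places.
0.837

End-effector x-axis (col 0 of R) = (0.5451,-0.0559,0.8365)
R[2][0] = 0.8365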